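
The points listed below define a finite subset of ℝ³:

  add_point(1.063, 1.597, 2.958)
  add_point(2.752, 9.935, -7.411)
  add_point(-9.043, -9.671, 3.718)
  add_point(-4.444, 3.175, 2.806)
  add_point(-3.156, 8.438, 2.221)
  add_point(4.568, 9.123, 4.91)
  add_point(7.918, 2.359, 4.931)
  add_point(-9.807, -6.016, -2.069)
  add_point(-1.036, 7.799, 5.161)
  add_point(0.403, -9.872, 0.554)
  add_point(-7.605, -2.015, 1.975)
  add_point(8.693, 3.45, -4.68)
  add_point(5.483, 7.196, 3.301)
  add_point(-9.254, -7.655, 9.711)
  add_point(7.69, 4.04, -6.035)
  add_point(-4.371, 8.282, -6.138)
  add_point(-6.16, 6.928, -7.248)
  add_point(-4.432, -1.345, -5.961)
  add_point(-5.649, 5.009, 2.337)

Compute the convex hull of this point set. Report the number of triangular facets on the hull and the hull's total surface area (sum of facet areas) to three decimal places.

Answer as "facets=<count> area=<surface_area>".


Points on the hull: [1, 2, 4, 5, 6, 7, 8, 9, 11, 13, 14, 15, 16, 17, 18] (15 of 19).

Triangle areas on the boundary:
  f1: (p5, p1, p11) → 51.8165
  f2: (p9, p17, p7) → 43.5510
  f3: (p4, p5, p1) → 45.6086
  f4: (p16, p17, p7) → 30.1339
  f5: (p16, p17, p1) → 39.9175
  f6: (p16, p13, p7) → 75.8390
  f7: (p14, p1, p11) → 4.7089
  f8: (p14, p17, p1) → 49.8825
  f9: (p14, p9, p11) → 14.3940
  f10: (p14, p9, p17) → 77.8222
  f11: (p2, p13, p7) → 17.0385
  f12: (p2, p9, p7) → 33.9178
  f13: (p2, p9, p13) → 29.6536
  f14: (p6, p5, p13) → 76.9894
  f15: (p6, p9, p13) → 101.2032
  f16: (p6, p5, p11) → 36.5377
  f17: (p6, p9, p11) → 71.9094
  f18: (p8, p5, p13) → 39.6481
  f19: (p8, p4, p13) → 33.1532
  f20: (p8, p4, p5) → 9.2736
  f21: (p15, p4, p1) → 31.3408
  f22: (p15, p16, p1) → 6.3462
  f23: (p15, p16, p4) → 8.8203
  f24: (p18, p4, p13) → 17.7411
  f25: (p18, p16, p13) → 57.3300
  f26: (p18, p16, p4) → 20.5073
Σ area = 1025.084

Check V−E+F: 15 − 39 + 26 = 2.

facets=26 area=1025.084


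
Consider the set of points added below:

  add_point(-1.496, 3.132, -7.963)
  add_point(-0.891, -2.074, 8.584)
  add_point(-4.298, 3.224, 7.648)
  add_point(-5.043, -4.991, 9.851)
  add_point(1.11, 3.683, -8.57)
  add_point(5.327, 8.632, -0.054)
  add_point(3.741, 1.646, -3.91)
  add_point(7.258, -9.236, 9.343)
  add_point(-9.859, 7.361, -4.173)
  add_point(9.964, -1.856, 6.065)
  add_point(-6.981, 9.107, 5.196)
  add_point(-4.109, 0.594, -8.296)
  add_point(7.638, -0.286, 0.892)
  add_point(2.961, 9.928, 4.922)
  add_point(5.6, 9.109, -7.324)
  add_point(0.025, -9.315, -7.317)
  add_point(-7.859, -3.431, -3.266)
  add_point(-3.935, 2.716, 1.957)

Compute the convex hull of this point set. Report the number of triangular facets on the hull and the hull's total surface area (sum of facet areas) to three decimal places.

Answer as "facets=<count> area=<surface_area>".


Extreme-point indices: [1, 2, 3, 4, 5, 7, 8, 9, 10, 11, 12, 13, 14, 15, 16] — 15 of 18 on the boundary.

Facet areas (half cross-product norm):
  f1: (p10, p3, p8) → 73.5090
  f2: (p10, p14, p8) → 78.4974
  f3: (p16, p3, p8) → 72.3614
  f4: (p16, p3, p15) → 71.0186
  f5: (p7, p15, p9) → 75.3982
  f6: (p7, p3, p15) → 111.2620
  f7: (p11, p16, p8) → 35.7040
  f8: (p11, p16, p15) → 37.4158
  f9: (p12, p15, p9) → 35.5286
  f10: (p12, p14, p9) → 20.5908
  f11: (p12, p14, p15) → 90.9386
  f12: (p13, p10, p14) → 60.9495
  f13: (p13, p7, p9) → 46.2980
  f14: (p4, p14, p15) → 28.8571
  f15: (p4, p11, p15) → 32.3936
  f16: (p4, p14, p8) → 42.6281
  f17: (p4, p11, p8) → 29.2742
  f18: (p5, p14, p9) → 40.7883
  f19: (p5, p13, p9) → 36.6673
  f20: (p5, p13, p14) → 9.9034
  f21: (p1, p7, p3) → 27.8015
  f22: (p1, p13, p7) → 65.3640
  f23: (p2, p1, p3) → 16.6059
  f24: (p2, p1, p13) → 31.9487
  f25: (p2, p10, p3) → 14.2274
  f26: (p2, p13, p10) → 32.8416
Σ area = 1218.773

Euler characteristic 15−39+26 = 2 ✓

facets=26 area=1218.773


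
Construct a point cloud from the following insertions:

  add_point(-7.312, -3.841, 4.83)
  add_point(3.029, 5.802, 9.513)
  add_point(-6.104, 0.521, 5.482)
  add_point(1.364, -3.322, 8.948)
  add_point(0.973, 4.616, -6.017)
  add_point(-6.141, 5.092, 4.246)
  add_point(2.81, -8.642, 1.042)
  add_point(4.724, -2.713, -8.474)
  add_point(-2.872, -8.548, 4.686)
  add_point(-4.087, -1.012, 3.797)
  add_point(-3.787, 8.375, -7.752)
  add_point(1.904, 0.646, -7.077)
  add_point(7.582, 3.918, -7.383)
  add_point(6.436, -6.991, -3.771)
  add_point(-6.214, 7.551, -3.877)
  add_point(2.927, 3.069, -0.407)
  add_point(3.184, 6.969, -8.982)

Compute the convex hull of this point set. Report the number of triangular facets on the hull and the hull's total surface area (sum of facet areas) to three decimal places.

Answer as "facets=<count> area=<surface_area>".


facets=22 area=873.143

13 of the 17 inputs are extreme points: [0, 1, 2, 3, 5, 6, 7, 8, 10, 12, 13, 14, 16].

Triangle areas on the boundary:
  f1: (p7, p10, p0) → 115.5369
  f2: (p16, p7, p12) → 20.1820
  f3: (p16, p7, p10) → 33.3790
  f4: (p16, p1, p12) → 49.1559
  f5: (p16, p1, p10) → 65.9473
  f6: (p2, p5, p0) → 5.1123
  f7: (p2, p5, p1) → 25.0295
  f8: (p14, p1, p10) → 34.7333
  f9: (p14, p5, p1) → 39.8513
  f10: (p14, p10, p0) → 24.3249
  f11: (p14, p5, p0) → 35.9262
  f12: (p3, p2, p0) → 20.5927
  f13: (p3, p2, p1) → 40.9274
  f14: (p8, p7, p0) → 52.5156
  f15: (p8, p3, p0) → 25.5716
  f16: (p8, p3, p6) → 26.5774
  f17: (p13, p7, p12) → 22.2224
  f18: (p13, p1, p12) → 99.0237
  f19: (p13, p8, p7) → 38.8304
  f20: (p13, p8, p6) → 9.1670
  f21: (p13, p3, p1) → 63.8605
  f22: (p13, p3, p6) → 24.6758
Σ area = 873.143

Euler: V−E+F = 13−33+22 = 2.


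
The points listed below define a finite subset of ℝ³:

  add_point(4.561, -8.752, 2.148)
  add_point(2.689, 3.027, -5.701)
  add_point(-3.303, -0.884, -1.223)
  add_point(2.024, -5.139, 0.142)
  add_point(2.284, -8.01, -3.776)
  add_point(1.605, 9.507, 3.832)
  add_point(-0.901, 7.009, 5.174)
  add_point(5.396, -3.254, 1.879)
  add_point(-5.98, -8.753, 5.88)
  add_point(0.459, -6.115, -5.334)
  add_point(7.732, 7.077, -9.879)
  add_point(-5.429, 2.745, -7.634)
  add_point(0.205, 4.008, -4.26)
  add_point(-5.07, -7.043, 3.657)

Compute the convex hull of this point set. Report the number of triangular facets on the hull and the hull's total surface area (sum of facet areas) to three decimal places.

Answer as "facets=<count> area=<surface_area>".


Points on the hull: [0, 4, 5, 6, 7, 8, 9, 10, 11] (9 of 14).

Triangle areas on the boundary:
  f1: (p11, p5, p10) → 94.0984
  f2: (p7, p5, p10) → 93.9859
  f3: (p7, p0, p10) → 31.3436
  f4: (p6, p11, p8) → 110.8030
  f5: (p6, p11, p5) → 26.8335
  f6: (p6, p0, p8) → 88.3118
  f7: (p6, p7, p5) → 23.4639
  f8: (p6, p7, p0) → 23.9915
  f9: (p9, p11, p8) → 71.5990
  f10: (p9, p11, p10) → 74.4748
  f11: (p4, p0, p10) → 51.9734
  f12: (p4, p9, p10) → 22.1414
  f13: (p4, p0, p8) → 35.7131
  f14: (p4, p9, p8) → 19.4515
Σ area = 768.185

Check V−E+F: 9 − 21 + 14 = 2.

facets=14 area=768.185


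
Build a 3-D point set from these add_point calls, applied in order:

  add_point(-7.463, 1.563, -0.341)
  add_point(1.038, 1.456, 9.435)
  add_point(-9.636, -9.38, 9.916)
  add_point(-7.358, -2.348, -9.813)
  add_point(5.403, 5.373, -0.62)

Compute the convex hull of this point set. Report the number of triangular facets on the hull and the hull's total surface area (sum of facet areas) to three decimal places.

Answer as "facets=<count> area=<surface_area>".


5 of the 5 inputs are extreme points: [0, 1, 2, 3, 4].

Per-facet area ½‖(b−a)×(c−a)‖:
  f1: (p3, p4, p2) → 177.9393
  f2: (p0, p3, p2) → 72.7024
  f3: (p0, p3, p4) → 68.5549
  f4: (p1, p4, p2) → 75.1122
  f5: (p1, p0, p2) → 88.9759
  f6: (p1, p0, p4) → 68.8251
Σ area = 552.110

Check V−E+F: 5 − 9 + 6 = 2.

facets=6 area=552.110


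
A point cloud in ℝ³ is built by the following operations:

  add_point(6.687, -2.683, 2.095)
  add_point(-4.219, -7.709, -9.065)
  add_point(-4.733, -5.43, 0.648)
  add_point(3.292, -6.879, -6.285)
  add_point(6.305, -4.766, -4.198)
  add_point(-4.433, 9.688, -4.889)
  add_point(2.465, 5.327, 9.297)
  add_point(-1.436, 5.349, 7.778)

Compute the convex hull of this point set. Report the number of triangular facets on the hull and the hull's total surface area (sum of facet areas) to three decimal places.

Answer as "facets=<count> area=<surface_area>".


facets=12 area=644.264

8 of the 8 inputs are extreme points: [0, 1, 2, 3, 4, 5, 6, 7].

Area of each hull facet:
  f1: (p6, p0, p2) → 68.0033
  f2: (p6, p5, p0) → 92.7353
  f3: (p1, p5, p2) → 79.8420
  f4: (p7, p5, p2) → 87.5160
  f5: (p7, p6, p2) → 25.3356
  f6: (p7, p6, p5) → 24.1696
  f7: (p4, p5, p0) → 58.8343
  f8: (p3, p1, p5) → 70.9896
  f9: (p3, p4, p5) → 38.0823
  f10: (p3, p1, p2) → 38.2219
  f11: (p3, p0, p2) → 50.0472
  f12: (p3, p4, p0) → 10.4872
Σ area = 644.264

Euler: V−E+F = 8−18+12 = 2.


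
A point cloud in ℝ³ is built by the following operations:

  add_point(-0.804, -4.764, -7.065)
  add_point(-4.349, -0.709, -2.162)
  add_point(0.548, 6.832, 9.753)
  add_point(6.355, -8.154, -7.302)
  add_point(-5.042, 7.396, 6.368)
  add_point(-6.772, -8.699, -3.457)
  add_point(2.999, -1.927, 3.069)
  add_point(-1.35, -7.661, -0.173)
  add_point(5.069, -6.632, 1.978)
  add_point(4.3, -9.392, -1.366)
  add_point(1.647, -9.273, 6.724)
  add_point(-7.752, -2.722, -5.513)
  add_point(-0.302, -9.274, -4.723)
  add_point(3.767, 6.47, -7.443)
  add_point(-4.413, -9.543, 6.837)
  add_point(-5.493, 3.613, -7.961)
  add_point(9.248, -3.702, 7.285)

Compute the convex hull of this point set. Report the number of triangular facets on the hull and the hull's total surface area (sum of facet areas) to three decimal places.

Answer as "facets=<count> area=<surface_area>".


facets=22 area=1072.650

13 of the 17 inputs are extreme points: [0, 2, 3, 4, 5, 9, 10, 11, 12, 13, 14, 15, 16].

Per-facet area ½‖(b−a)×(c−a)‖:
  f1: (p14, p4, p11) → 106.3079
  f2: (p15, p4, p11) → 52.8200
  f3: (p15, p13, p4) → 71.0662
  f4: (p2, p13, p16) → 115.6543
  f5: (p2, p13, p4) → 53.7891
  f6: (p2, p14, p4) → 55.1286
  f7: (p5, p14, p11) → 30.7355
  f8: (p5, p12, p14) → 35.0295
  f9: (p9, p12, p14) → 33.5117
  f10: (p0, p15, p11) → 26.3011
  f11: (p0, p5, p11) → 22.3259
  f12: (p10, p9, p16) → 39.4898
  f13: (p10, p9, p14) → 24.3982
  f14: (p10, p2, p16) → 65.4637
  f15: (p10, p2, p14) → 49.8056
  f16: (p3, p9, p12) → 17.4497
  f17: (p3, p5, p12) → 7.0578
  f18: (p3, p0, p5) → 27.8934
  f19: (p3, p13, p16) → 111.8770
  f20: (p3, p9, p16) → 32.5308
  f21: (p3, p15, p13) → 71.5174
  f22: (p3, p0, p15) → 22.4972
Σ area = 1072.650

Euler: V−E+F = 13−33+22 = 2.


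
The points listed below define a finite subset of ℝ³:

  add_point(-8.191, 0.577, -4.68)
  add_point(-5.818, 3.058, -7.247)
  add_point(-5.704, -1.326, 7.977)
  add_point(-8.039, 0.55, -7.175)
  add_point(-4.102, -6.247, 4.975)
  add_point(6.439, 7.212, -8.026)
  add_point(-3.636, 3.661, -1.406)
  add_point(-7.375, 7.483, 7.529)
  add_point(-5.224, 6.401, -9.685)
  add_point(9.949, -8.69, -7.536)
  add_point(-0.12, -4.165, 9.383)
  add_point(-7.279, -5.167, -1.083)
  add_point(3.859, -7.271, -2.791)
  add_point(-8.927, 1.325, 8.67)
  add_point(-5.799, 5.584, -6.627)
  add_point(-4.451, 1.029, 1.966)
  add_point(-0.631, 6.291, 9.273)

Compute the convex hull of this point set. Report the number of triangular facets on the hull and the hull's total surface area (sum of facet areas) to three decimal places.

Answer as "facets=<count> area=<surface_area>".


facets=18 area=1077.974

11 of the 17 inputs are extreme points: [0, 3, 4, 5, 7, 8, 9, 10, 11, 13, 16].

Triangle areas on the boundary:
  f1: (p5, p8, p9) → 95.1031
  f2: (p5, p7, p8) → 102.6003
  f3: (p3, p8, p9) → 70.3862
  f4: (p3, p11, p9) → 78.5085
  f5: (p3, p7, p13) → 50.7306
  f6: (p3, p7, p8) → 56.5622
  f7: (p16, p7, p13) → 22.7923
  f8: (p16, p10, p13) → 44.7726
  f9: (p16, p5, p7) → 65.6038
  f10: (p16, p5, p9) → 152.4159
  f11: (p16, p10, p9) → 102.6761
  f12: (p4, p11, p9) → 64.1261
  f13: (p4, p10, p9) → 59.6707
  f14: (p4, p11, p13) → 33.6147
  f15: (p4, p10, p13) → 29.8757
  f16: (p0, p11, p13) → 40.4115
  f17: (p0, p3, p13) → 0.7605
  f18: (p0, p3, p11) → 7.3631
Σ area = 1077.974

Euler: V−E+F = 11−27+18 = 2.


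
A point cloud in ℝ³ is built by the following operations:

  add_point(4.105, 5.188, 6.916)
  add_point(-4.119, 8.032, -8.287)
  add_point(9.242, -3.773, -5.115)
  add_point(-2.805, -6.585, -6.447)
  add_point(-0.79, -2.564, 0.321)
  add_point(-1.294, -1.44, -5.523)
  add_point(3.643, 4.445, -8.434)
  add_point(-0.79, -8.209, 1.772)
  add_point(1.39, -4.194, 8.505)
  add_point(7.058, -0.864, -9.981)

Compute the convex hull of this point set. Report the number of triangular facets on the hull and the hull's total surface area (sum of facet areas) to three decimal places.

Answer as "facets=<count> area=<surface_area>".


Points on the hull: [0, 1, 2, 3, 6, 7, 8, 9] (8 of 10).

Triangle areas on the boundary:
  f1: (p8, p7, p1) → 78.7404
  f2: (p8, p7, p2) → 52.5863
  f3: (p0, p8, p1) → 85.4892
  f4: (p0, p8, p2) → 74.1924
  f5: (p3, p7, p1) → 60.2506
  f6: (p3, p7, p2) → 51.3686
  f7: (p6, p0, p1) → 65.7398
  f8: (p9, p3, p2) → 35.7364
  f9: (p9, p0, p2) → 46.9803
  f10: (p9, p6, p0) → 48.2269
  f11: (p9, p3, p1) → 79.4031
  f12: (p9, p6, p1) → 15.7618
Σ area = 694.476

Euler characteristic 8−18+12 = 2 ✓

facets=12 area=694.476


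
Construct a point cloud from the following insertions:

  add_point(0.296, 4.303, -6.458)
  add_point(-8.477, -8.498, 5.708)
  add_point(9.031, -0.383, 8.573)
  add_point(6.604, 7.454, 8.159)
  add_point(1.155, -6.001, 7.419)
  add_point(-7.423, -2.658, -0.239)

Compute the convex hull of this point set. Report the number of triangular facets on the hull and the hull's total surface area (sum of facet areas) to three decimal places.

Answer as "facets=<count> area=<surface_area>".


6 of the 6 inputs are extreme points: [0, 1, 2, 3, 4, 5].

Per-facet area ½‖(b−a)×(c−a)‖:
  f1: (p0, p3, p2) → 66.6363
  f2: (p5, p3, p1) → 79.8625
  f3: (p5, p0, p1) → 27.3801
  f4: (p5, p0, p3) → 97.7624
  f5: (p4, p3, p1) → 58.9648
  f6: (p4, p3, p2) → 38.1067
  f7: (p4, p0, p1) → 87.3055
  f8: (p4, p0, p2) → 82.4556
Σ area = 538.474

Check V−E+F: 6 − 12 + 8 = 2.

facets=8 area=538.474


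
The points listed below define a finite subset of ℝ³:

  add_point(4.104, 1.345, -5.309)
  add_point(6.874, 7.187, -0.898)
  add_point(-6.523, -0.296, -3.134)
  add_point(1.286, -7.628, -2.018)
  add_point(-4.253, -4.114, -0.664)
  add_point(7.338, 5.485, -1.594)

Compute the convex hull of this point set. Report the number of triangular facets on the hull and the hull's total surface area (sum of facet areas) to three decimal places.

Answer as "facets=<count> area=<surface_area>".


6 of the 6 inputs are extreme points: [0, 1, 2, 3, 4, 5].

Facet areas (half cross-product norm):
  f1: (p0, p3, p2) → 48.1235
  f2: (p0, p3, p5) → 27.1662
  f3: (p4, p3, p2) → 12.7083
  f4: (p1, p3, p5) → 9.4677
  f5: (p1, p4, p3) → 51.9417
  f6: (p1, p4, p2) → 39.2347
  f7: (p1, p0, p2) → 40.3324
  f8: (p1, p0, p5) → 4.5491
Σ area = 233.524

Euler: V−E+F = 6−12+8 = 2.

facets=8 area=233.524


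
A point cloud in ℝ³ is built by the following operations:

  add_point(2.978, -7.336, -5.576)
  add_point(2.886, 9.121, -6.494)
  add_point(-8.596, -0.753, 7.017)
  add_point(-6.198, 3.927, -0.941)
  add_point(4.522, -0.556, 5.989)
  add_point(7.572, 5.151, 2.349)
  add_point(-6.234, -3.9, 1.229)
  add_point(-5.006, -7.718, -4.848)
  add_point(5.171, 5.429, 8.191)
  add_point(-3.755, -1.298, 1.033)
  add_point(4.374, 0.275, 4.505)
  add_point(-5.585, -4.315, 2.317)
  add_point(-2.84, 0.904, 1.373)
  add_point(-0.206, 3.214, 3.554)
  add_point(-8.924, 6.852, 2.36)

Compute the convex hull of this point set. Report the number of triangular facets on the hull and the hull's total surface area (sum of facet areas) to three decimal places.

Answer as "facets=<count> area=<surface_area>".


facets=16 area=778.208

Points on the hull: [0, 1, 2, 3, 4, 5, 7, 8, 11, 14] (10 of 15).

Facet areas (half cross-product norm):
  f1: (p2, p7, p14) → 63.4398
  f2: (p3, p7, p14) → 19.8321
  f3: (p3, p1, p14) → 27.3593
  f4: (p3, p1, p7) → 71.7455
  f5: (p0, p1, p5) → 80.6759
  f6: (p0, p1, p7) → 66.0743
  f7: (p11, p2, p7) → 11.3266
  f8: (p11, p0, p7) → 31.6301
  f9: (p8, p2, p14) → 64.9505
  f10: (p8, p1, p14) → 99.8565
  f11: (p8, p1, p5) → 27.7867
  f12: (p4, p11, p0) → 64.5145
  f13: (p4, p0, p5) → 50.0901
  f14: (p4, p11, p2) → 37.7140
  f15: (p4, p8, p5) → 19.1977
  f16: (p4, p8, p2) → 42.0140
Σ area = 778.208

Check V−E+F: 10 − 24 + 16 = 2.


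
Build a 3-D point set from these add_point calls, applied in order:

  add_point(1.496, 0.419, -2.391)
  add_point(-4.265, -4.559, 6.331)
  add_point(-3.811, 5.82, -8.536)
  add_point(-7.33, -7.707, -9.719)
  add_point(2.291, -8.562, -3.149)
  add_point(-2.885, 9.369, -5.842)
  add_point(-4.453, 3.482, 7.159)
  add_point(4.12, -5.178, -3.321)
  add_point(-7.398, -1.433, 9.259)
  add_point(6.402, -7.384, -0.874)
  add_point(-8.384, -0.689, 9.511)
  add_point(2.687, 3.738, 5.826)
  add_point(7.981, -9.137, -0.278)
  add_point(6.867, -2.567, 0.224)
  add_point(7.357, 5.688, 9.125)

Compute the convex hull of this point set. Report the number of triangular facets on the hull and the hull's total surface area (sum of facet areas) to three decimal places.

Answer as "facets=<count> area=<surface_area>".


Hull vertices (12/15): indices [1, 2, 3, 4, 5, 6, 7, 8, 10, 12, 13, 14].

Triangle areas on the boundary:
  f1: (p1, p3, p10) → 47.6586
  f2: (p2, p5, p10) → 43.5972
  f3: (p2, p3, p10) → 131.9860
  f4: (p6, p5, p10) → 32.2289
  f5: (p6, p14, p10) → 27.7816
  f6: (p6, p14, p5) → 87.3447
  f7: (p13, p14, p12) → 28.3273
  f8: (p13, p14, p5) → 98.6397
  f9: (p13, p2, p5) → 36.7207
  f10: (p4, p3, p12) → 4.9366
  f11: (p4, p1, p12) → 38.5451
  f12: (p4, p1, p3) → 71.2351
  f13: (p8, p14, p12) → 135.8230
  f14: (p8, p1, p12) → 14.6219
  f15: (p8, p14, p10) → 9.2251
  f16: (p8, p1, p10) → 1.3132
  f17: (p7, p3, p12) → 32.5152
  f18: (p7, p2, p3) → 84.2217
  f19: (p7, p13, p12) → 15.4165
  f20: (p7, p13, p2) → 37.2497
Σ area = 979.388

Check V−E+F: 12 − 30 + 20 = 2.

facets=20 area=979.388


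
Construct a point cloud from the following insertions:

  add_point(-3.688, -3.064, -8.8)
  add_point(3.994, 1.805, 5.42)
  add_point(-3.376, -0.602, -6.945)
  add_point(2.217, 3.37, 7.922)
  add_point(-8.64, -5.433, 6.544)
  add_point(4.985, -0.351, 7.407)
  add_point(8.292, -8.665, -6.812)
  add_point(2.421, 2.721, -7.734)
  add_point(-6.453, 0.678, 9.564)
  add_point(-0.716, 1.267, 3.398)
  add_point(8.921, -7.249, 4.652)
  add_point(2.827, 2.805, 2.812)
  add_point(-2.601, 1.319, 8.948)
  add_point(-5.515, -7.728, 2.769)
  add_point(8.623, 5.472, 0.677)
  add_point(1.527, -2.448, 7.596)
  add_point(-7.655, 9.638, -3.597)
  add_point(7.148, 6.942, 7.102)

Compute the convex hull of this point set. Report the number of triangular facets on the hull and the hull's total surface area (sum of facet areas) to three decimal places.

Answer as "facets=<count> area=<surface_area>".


facets=22 area=1107.886

Points on the hull: [0, 4, 5, 6, 7, 8, 10, 12, 13, 14, 15, 16, 17] (13 of 18).

Facet areas (half cross-product norm):
  f1: (p0, p16, p4) → 111.1325
  f2: (p15, p10, p4) → 40.1883
  f3: (p8, p16, p4) → 56.8149
  f4: (p8, p17, p16) → 115.6492
  f5: (p8, p15, p4) → 31.2453
  f6: (p13, p0, p4) → 28.0982
  f7: (p13, p6, p0) → 83.1901
  f8: (p13, p10, p4) → 34.8251
  f9: (p13, p6, p10) → 82.7819
  f10: (p14, p17, p10) → 44.9049
  f11: (p14, p6, p10) → 75.8495
  f12: (p14, p17, p16) → 58.5346
  f13: (p5, p17, p10) → 24.5892
  f14: (p5, p15, p10) → 17.0158
  f15: (p5, p8, p15) → 14.2212
  f16: (p7, p0, p16) → 54.0385
  f17: (p7, p14, p16) → 69.5821
  f18: (p7, p6, p0) → 52.4933
  f19: (p7, p14, p6) → 69.0989
  f20: (p12, p8, p17) → 7.8088
  f21: (p12, p5, p17) → 30.0525
  f22: (p12, p5, p8) → 5.7717
Σ area = 1107.886

Euler characteristic 13−33+22 = 2 ✓


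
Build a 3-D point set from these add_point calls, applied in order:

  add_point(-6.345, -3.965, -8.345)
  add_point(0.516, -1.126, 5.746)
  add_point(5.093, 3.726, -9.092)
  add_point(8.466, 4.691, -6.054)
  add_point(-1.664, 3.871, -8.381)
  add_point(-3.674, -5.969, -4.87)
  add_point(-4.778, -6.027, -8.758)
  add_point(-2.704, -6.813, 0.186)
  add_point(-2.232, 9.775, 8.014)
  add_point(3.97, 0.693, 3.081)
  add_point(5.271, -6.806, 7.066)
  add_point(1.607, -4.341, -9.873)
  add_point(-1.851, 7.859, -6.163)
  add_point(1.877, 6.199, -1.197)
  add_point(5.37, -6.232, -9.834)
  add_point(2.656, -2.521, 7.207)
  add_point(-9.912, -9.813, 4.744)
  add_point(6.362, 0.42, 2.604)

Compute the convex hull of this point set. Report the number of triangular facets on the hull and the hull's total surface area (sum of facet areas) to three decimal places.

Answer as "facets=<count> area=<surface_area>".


Points on the hull: [0, 2, 3, 4, 6, 8, 10, 11, 12, 14, 16, 17] (12 of 18).

Per-facet area ½‖(b−a)×(c−a)‖:
  f1: (p10, p8, p16) → 139.2207
  f2: (p12, p8, p16) → 146.8807
  f3: (p12, p8, p3) → 77.1132
  f4: (p17, p8, p3) → 67.0612
  f5: (p17, p10, p3) → 22.3825
  f6: (p17, p10, p8) → 56.6019
  f7: (p14, p10, p3) → 97.0307
  f8: (p14, p10, p16) → 131.0996
  f9: (p0, p12, p16) → 90.4895
  f10: (p2, p12, p3) → 19.2368
  f11: (p2, p14, p3) → 22.5266
  f12: (p2, p14, p11) → 18.5488
  f13: (p6, p14, p16) → 68.7307
  f14: (p6, p0, p16) → 19.3645
  f15: (p6, p14, p11) → 9.5285
  f16: (p6, p0, p11) → 8.0569
  f17: (p4, p0, p12) → 14.3186
  f18: (p4, p2, p12) → 15.4243
  f19: (p4, p0, p11) → 32.7721
  f20: (p4, p2, p11) → 27.9210
Σ area = 1084.309

Euler characteristic 12−30+20 = 2 ✓

facets=20 area=1084.309


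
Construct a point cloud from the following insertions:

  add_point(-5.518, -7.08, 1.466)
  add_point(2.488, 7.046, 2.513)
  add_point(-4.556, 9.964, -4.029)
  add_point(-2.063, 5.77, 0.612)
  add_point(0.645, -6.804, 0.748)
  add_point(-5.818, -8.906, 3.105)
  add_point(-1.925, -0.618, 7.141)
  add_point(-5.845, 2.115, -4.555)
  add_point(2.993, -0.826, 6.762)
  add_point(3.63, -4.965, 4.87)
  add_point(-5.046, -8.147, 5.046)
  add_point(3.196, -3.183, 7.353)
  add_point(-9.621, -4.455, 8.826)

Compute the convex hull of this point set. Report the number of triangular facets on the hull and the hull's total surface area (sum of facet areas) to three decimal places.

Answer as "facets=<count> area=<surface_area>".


facets=20 area=563.884

Hull vertices (12/13): indices [0, 1, 2, 4, 5, 6, 7, 8, 9, 10, 11, 12].

Per-facet area ½‖(b−a)×(c−a)‖:
  f1: (p1, p2, p12) → 89.5309
  f2: (p10, p5, p12) → 7.0292
  f3: (p10, p5, p9) → 9.2877
  f4: (p7, p2, p12) → 56.0953
  f5: (p7, p5, p12) → 54.8670
  f6: (p11, p10, p12) → 34.1632
  f7: (p11, p10, p9) → 14.2470
  f8: (p4, p5, p9) → 18.2657
  f9: (p4, p1, p9) → 32.9583
  f10: (p4, p1, p2) → 70.2951
  f11: (p4, p7, p2) → 38.9072
  f12: (p6, p1, p12) → 25.4254
  f13: (p8, p1, p9) → 16.4084
  f14: (p8, p11, p9) → 3.4894
  f15: (p8, p6, p1) → 22.0814
  f16: (p8, p11, p12) → 15.7931
  f17: (p8, p6, p12) → 10.6203
  f18: (p0, p7, p5) → 2.8880
  f19: (p0, p4, p5) → 7.4708
  f20: (p0, p4, p7) → 34.0604
Σ area = 563.884

Check V−E+F: 12 − 30 + 20 = 2.


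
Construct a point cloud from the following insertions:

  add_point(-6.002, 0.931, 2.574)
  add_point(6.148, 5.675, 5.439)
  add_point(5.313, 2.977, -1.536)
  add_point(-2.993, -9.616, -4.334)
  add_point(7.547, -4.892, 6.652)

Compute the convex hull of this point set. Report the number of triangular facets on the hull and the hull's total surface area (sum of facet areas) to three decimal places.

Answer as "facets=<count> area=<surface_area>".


5 of the 5 inputs are extreme points: [0, 1, 2, 3, 4].

Per-facet area ½‖(b−a)×(c−a)‖:
  f1: (p1, p4, p0) → 70.0807
  f2: (p3, p4, p0) → 92.0003
  f3: (p2, p1, p0) → 45.4309
  f4: (p2, p3, p0) → 76.4568
  f5: (p2, p1, p4) → 39.2451
  f6: (p2, p3, p4) → 83.9826
Σ area = 407.196

Euler: V−E+F = 5−9+6 = 2.

facets=6 area=407.196


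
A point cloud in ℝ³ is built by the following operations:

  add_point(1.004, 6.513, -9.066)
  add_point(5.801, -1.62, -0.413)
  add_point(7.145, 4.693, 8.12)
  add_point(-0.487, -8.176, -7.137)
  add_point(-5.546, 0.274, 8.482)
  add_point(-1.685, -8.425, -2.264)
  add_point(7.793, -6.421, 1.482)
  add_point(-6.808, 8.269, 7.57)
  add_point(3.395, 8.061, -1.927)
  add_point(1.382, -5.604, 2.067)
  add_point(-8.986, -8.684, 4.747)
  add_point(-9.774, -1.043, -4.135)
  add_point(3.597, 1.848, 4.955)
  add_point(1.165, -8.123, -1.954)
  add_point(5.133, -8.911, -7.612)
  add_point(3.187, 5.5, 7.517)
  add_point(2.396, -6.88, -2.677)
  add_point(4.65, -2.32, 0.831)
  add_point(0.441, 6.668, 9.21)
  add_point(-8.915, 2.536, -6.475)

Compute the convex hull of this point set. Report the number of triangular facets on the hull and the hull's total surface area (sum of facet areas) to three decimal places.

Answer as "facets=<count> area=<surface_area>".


Hull vertices (12/20): indices [0, 2, 3, 4, 6, 7, 8, 10, 11, 14, 18, 19].

Triangle areas on the boundary:
  f1: (p10, p7, p11) → 87.7892
  f2: (p14, p10, p6) → 83.8332
  f3: (p19, p7, p11) → 32.9815
  f4: (p19, p7, p0) → 84.1276
  f5: (p2, p10, p6) → 111.6866
  f6: (p3, p10, p11) → 68.7678
  f7: (p3, p14, p10) → 32.0199
  f8: (p3, p19, p11) → 25.8320
  f9: (p3, p14, p0) → 42.3384
  f10: (p3, p19, p0) → 71.9242
  f11: (p8, p7, p0) → 48.9112
  f12: (p8, p2, p6) → 71.6016
  f13: (p8, p14, p6) → 75.9222
  f14: (p8, p14, p0) → 61.5909
  f15: (p4, p10, p7) → 27.1794
  f16: (p4, p2, p10) → 55.8024
  f17: (p18, p8, p7) → 44.1160
  f18: (p18, p8, p2) → 38.3639
  f19: (p18, p4, p7) → 28.6581
  f20: (p18, p4, p2) → 28.0699
Σ area = 1121.516

Euler characteristic 12−30+20 = 2 ✓

facets=20 area=1121.516


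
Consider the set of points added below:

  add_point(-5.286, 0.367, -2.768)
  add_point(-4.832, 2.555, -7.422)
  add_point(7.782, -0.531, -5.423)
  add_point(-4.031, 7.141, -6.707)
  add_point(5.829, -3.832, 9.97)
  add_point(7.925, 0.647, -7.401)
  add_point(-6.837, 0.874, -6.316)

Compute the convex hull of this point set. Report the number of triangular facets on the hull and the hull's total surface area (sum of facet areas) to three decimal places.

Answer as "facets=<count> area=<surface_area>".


Extreme-point indices: [0, 1, 2, 3, 4, 5, 6] — 7 of 7 on the boundary.

Facet areas (half cross-product norm):
  f1: (p4, p3, p5) → 122.9627
  f2: (p0, p3, p6) → 13.4290
  f3: (p0, p4, p6) → 10.7154
  f4: (p0, p4, p3) → 61.0886
  f5: (p1, p5, p6) → 14.5185
  f6: (p1, p3, p6) → 5.1561
  f7: (p1, p3, p5) → 30.3680
  f8: (p2, p5, p6) → 16.9563
  f9: (p2, p4, p6) → 116.5940
  f10: (p2, p4, p5) → 5.9319
Σ area = 397.720

Check V−E+F: 7 − 15 + 10 = 2.

facets=10 area=397.720


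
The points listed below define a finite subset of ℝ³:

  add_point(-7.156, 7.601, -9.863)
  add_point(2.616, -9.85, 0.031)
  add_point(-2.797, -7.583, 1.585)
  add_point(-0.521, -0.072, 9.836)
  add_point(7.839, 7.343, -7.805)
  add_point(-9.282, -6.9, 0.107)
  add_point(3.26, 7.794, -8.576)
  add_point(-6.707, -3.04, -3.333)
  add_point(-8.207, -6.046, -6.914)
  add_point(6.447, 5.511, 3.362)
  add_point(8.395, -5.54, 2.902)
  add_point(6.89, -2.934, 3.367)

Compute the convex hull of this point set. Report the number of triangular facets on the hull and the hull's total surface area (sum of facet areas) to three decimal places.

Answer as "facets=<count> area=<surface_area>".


Points on the hull: [0, 1, 2, 3, 4, 5, 6, 8, 9, 10] (10 of 12).

Triangle areas on the boundary:
  f1: (p3, p0, p5) → 130.4598
  f2: (p9, p3, p10) → 57.6711
  f3: (p9, p3, p0) → 105.2460
  f4: (p8, p0, p5) → 47.2011
  f5: (p2, p3, p5) → 36.4723
  f6: (p4, p9, p10) → 63.7236
  f7: (p1, p4, p10) → 64.1296
  f8: (p1, p4, p8) → 127.5768
  f9: (p1, p3, p10) → 48.5222
  f10: (p1, p2, p3) → 33.4359
  f11: (p1, p8, p5) → 43.5144
  f12: (p1, p2, p5) → 10.8095
  f13: (p6, p8, p0) → 73.3237
  f14: (p6, p4, p8) → 35.5931
  f15: (p6, p9, p0) → 61.4030
  f16: (p6, p4, p9) → 26.5518
Σ area = 965.634

Euler: V−E+F = 10−24+16 = 2.

facets=16 area=965.634


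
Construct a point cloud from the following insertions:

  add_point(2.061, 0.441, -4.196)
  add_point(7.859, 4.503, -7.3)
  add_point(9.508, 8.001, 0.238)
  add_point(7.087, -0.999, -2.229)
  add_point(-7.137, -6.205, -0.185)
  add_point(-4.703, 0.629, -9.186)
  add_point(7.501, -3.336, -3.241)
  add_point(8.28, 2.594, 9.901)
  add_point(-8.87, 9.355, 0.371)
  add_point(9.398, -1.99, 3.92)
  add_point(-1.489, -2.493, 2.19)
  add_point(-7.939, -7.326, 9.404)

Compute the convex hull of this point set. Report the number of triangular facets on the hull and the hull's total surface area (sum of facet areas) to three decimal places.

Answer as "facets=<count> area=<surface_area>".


facets=14 area=1050.116

Extreme-point indices: [1, 2, 4, 5, 6, 7, 8, 9, 11] — 9 of 12 on the boundary.

Area of each hull facet:
  f1: (p7, p2, p8) → 102.3195
  f2: (p7, p11, p8) → 165.2212
  f3: (p1, p2, p8) → 77.0908
  f4: (p1, p5, p8) → 90.2778
  f5: (p1, p6, p5) → 57.0653
  f6: (p4, p11, p8) → 75.6934
  f7: (p4, p5, p8) → 76.4346
  f8: (p4, p6, p11) → 70.3546
  f9: (p4, p6, p5) → 77.6825
  f10: (p9, p6, p11) → 71.3405
  f11: (p9, p7, p11) → 70.8397
  f12: (p9, p7, p2) → 38.7978
  f13: (p9, p1, p2) → 44.9564
  f14: (p9, p1, p6) → 32.0420
Σ area = 1050.116

Check V−E+F: 9 − 21 + 14 = 2.


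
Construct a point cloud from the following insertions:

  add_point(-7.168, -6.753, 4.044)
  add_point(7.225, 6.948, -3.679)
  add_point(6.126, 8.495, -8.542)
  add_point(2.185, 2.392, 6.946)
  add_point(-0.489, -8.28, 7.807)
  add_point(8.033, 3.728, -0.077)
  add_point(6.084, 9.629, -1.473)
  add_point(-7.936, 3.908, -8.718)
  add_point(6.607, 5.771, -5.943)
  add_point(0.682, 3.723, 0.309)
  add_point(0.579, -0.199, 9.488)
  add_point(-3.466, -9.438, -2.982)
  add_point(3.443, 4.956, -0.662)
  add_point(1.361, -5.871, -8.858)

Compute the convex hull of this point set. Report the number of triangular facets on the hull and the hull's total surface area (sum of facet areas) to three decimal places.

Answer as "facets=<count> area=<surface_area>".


12 of the 14 inputs are extreme points: [0, 1, 2, 3, 4, 5, 6, 7, 8, 10, 11, 13].

Facet areas (half cross-product norm):
  f1: (p13, p11, p7) → 56.4116
  f2: (p0, p11, p7) → 63.4199
  f3: (p0, p10, p7) → 95.8083
  f4: (p3, p10, p5) → 10.0136
  f5: (p3, p6, p5) → 29.2457
  f6: (p3, p10, p7) → 34.4953
  f7: (p3, p6, p7) → 97.1907
  f8: (p2, p13, p7) → 90.0985
  f9: (p2, p6, p7) → 52.8717
  f10: (p4, p0, p11) → 32.7429
  f11: (p4, p0, p10) → 32.5236
  f12: (p4, p10, p5) → 51.7122
  f13: (p4, p13, p5) → 110.7327
  f14: (p4, p13, p11) → 41.5829
  f15: (p8, p13, p5) → 41.7355
  f16: (p8, p2, p5) → 5.5461
  f17: (p8, p2, p13) → 22.3848
  f18: (p1, p6, p5) → 8.9149
  f19: (p1, p2, p5) → 5.1715
  f20: (p1, p2, p6) → 9.1594
Σ area = 891.762

Check V−E+F: 12 − 30 + 20 = 2.

facets=20 area=891.762


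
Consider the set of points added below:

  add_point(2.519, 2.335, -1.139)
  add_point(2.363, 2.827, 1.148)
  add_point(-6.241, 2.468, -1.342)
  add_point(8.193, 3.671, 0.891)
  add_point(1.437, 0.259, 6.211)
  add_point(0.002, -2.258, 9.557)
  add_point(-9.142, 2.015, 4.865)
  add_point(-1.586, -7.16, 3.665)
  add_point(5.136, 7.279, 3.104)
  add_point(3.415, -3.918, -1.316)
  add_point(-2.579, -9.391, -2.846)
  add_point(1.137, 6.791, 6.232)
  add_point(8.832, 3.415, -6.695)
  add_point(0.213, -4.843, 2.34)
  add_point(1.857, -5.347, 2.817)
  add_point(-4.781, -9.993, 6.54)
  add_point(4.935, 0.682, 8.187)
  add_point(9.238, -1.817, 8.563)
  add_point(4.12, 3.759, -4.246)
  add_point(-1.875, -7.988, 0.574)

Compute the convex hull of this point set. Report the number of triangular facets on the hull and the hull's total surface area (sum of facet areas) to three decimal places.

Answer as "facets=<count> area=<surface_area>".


facets=20 area=824.462

Hull vertices (12/20): indices [2, 3, 5, 6, 8, 10, 11, 12, 15, 16, 17, 18].

Triangle areas on the boundary:
  f1: (p10, p15, p6) → 61.8718
  f2: (p10, p15, p17) → 78.5413
  f3: (p10, p12, p17) → 128.2453
  f4: (p5, p15, p6) → 51.8578
  f5: (p5, p15, p17) → 38.5752
  f6: (p11, p5, p6) → 49.3643
  f7: (p2, p10, p6) → 42.2990
  f8: (p2, p10, p12) → 96.7287
  f9: (p2, p11, p6) → 37.3930
  f10: (p8, p11, p17) → 28.8930
  f11: (p8, p2, p11) → 28.8610
  f12: (p16, p5, p17) → 13.1278
  f13: (p16, p11, p17) → 9.1867
  f14: (p16, p11, p5) → 21.9838
  f15: (p3, p12, p17) → 22.7800
  f16: (p3, p8, p17) → 24.5923
  f17: (p3, p8, p12) → 17.2842
  f18: (p18, p2, p12) → 7.8589
  f19: (p18, p8, p12) → 20.6272
  f20: (p18, p8, p2) → 44.3906
Σ area = 824.462

Euler characteristic 12−30+20 = 2 ✓


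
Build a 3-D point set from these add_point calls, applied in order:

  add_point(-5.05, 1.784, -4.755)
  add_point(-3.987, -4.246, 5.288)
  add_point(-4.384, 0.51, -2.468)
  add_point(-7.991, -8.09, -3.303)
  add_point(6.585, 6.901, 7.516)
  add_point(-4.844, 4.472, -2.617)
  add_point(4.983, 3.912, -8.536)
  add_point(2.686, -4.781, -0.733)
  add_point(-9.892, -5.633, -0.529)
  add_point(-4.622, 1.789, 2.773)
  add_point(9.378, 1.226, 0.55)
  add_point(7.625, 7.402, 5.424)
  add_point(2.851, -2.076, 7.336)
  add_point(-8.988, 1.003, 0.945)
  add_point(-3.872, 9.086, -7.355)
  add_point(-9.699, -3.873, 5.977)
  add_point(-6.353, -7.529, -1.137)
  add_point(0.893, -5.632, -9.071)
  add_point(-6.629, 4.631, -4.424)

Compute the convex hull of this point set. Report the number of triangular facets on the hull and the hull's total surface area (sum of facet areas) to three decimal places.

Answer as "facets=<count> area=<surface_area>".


Points on the hull: [1, 3, 4, 6, 7, 8, 10, 11, 12, 13, 14, 15, 16, 17, 18] (15 of 19).

Per-facet area ½‖(b−a)×(c−a)‖:
  f1: (p7, p17, p10) → 36.3600
  f2: (p6, p17, p10) → 54.2785
  f3: (p6, p17, p14) → 53.2231
  f4: (p13, p4, p14) → 107.3595
  f5: (p3, p17, p14) → 84.2430
  f6: (p15, p13, p8) → 20.4825
  f7: (p15, p13, p4) → 62.9500
  f8: (p15, p3, p8) → 8.7230
  f9: (p12, p4, p10) → 40.7033
  f10: (p12, p7, p10) → 36.0926
  f11: (p12, p15, p4) → 53.3260
  f12: (p11, p4, p14) → 19.0993
  f13: (p11, p6, p14) → 75.3117
  f14: (p11, p4, p10) → 8.5333
  f15: (p11, p6, p10) → 40.8896
  f16: (p18, p13, p8) → 21.8036
  f17: (p18, p13, p14) → 7.7294
  f18: (p18, p3, p8) → 23.4935
  f19: (p18, p3, p14) → 21.7070
  f20: (p16, p15, p3) → 10.4225
  f21: (p16, p12, p7) → 39.7811
  f22: (p16, p7, p17) → 39.0146
  f23: (p16, p3, p17) → 14.9779
  f24: (p1, p12, p15) → 11.1038
  f25: (p1, p16, p15) → 21.5333
  f26: (p1, p16, p12) → 21.6785
Σ area = 934.821

Check V−E+F: 15 − 39 + 26 = 2.

facets=26 area=934.821


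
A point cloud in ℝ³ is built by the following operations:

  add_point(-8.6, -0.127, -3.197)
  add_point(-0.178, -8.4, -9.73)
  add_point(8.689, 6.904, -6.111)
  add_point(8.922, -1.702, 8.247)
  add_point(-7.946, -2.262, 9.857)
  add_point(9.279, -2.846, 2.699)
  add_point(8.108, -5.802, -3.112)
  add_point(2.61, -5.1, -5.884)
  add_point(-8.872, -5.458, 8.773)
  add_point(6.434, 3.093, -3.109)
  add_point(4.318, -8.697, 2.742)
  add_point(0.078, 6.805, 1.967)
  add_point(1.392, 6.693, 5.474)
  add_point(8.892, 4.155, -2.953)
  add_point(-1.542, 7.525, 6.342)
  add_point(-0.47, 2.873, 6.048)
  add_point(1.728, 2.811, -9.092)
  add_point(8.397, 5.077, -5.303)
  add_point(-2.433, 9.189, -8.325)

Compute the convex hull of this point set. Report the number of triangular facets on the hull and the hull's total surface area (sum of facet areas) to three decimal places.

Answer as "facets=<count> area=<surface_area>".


facets=24 area=1153.432

Points on the hull: [0, 1, 2, 3, 4, 5, 6, 8, 10, 12, 13, 14, 16, 18] (14 of 19).

Triangle areas on the boundary:
  f1: (p10, p1, p8) → 98.2494
  f2: (p0, p1, p8) → 86.5274
  f3: (p0, p1, p18) → 82.8267
  f4: (p0, p14, p18) → 80.2874
  f5: (p16, p1, p18) → 29.5616
  f6: (p4, p0, p8) → 22.8314
  f7: (p4, p0, p14) → 74.5695
  f8: (p2, p14, p18) → 82.3584
  f9: (p2, p16, p18) → 32.9401
  f10: (p2, p16, p1) → 38.3541
  f11: (p6, p10, p5) → 22.6919
  f12: (p6, p10, p1) → 41.2201
  f13: (p6, p2, p5) → 42.0116
  f14: (p6, p2, p1) → 70.7708
  f15: (p3, p4, p14) → 84.6637
  f16: (p3, p10, p5) → 21.6444
  f17: (p3, p10, p8) → 74.4239
  f18: (p3, p4, p8) → 28.6131
  f19: (p13, p2, p5) → 3.2910
  f20: (p13, p3, p5) → 22.7725
  f21: (p13, p3, p2) → 6.2665
  f22: (p12, p2, p14) → 15.0509
  f23: (p12, p3, p14) → 12.6947
  f24: (p12, p3, p2) → 78.8111
Σ area = 1153.432

Euler characteristic 14−36+24 = 2 ✓


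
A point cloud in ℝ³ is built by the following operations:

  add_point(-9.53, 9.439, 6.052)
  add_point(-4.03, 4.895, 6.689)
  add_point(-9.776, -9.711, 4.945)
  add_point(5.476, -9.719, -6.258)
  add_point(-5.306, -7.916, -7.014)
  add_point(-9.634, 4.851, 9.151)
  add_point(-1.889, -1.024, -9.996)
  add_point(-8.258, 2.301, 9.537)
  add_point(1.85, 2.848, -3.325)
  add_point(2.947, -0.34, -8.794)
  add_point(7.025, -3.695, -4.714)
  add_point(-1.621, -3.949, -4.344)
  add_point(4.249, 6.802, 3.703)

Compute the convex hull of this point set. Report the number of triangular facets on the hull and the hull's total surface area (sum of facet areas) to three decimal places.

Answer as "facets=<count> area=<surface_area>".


10 of the 13 inputs are extreme points: [0, 2, 3, 4, 5, 6, 7, 9, 10, 12].

Facet areas (half cross-product norm):
  f1: (p12, p3, p2) → 170.8863
  f2: (p12, p3, p10) → 25.3869
  f3: (p4, p3, p2) → 68.3166
  f4: (p4, p3, p6) → 43.8236
  f5: (p4, p0, p2) → 123.1627
  f6: (p4, p6, p0) → 85.0771
  f7: (p7, p12, p2) → 91.0948
  f8: (p9, p6, p0) → 51.6043
  f9: (p9, p12, p0) → 101.6709
  f10: (p9, p12, p10) → 45.4320
  f11: (p9, p3, p10) → 21.0438
  f12: (p9, p3, p6) → 24.8569
  f13: (p5, p12, p0) → 39.3476
  f14: (p5, p7, p12) → 21.1451
  f15: (p5, p0, p2) → 32.2183
  f16: (p5, p7, p2) → 13.3809
Σ area = 958.448

Check V−E+F: 10 − 24 + 16 = 2.

facets=16 area=958.448


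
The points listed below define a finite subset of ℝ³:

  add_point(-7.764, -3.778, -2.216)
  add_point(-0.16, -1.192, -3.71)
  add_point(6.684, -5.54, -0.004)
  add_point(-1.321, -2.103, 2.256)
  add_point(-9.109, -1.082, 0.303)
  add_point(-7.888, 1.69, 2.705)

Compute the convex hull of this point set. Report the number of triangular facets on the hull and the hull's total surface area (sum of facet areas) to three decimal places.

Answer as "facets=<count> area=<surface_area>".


Points on the hull: [0, 1, 2, 3, 4, 5] (6 of 6).

Area of each hull facet:
  f1: (p1, p5, p4) → 18.9519
  f2: (p1, p5, p2) → 41.6627
  f3: (p0, p1, p4) → 15.6529
  f4: (p0, p1, p2) → 31.8636
  f5: (p3, p5, p4) → 14.5750
  f6: (p3, p5, p2) → 7.6913
  f7: (p3, p0, p4) → 15.3405
  f8: (p3, p0, p2) → 31.3620
Σ area = 177.100

Euler: V−E+F = 6−12+8 = 2.

facets=8 area=177.100


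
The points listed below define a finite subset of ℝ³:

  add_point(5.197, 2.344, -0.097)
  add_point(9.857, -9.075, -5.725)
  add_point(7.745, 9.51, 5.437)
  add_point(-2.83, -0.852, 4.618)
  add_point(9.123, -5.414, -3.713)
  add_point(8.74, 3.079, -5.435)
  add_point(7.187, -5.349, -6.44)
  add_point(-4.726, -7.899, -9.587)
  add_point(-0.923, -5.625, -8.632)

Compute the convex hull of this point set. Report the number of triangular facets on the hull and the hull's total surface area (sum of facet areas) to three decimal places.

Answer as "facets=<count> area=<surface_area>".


facets=10 area=613.363

7 of the 9 inputs are extreme points: [1, 2, 3, 5, 6, 7, 8].

Facet areas (half cross-product norm):
  f1: (p3, p1, p7) → 114.9836
  f2: (p3, p2, p7) → 106.1985
  f3: (p3, p2, p1) → 134.2946
  f4: (p5, p2, p7) → 100.9398
  f5: (p5, p2, p1) → 65.4519
  f6: (p6, p5, p1) → 14.9852
  f7: (p8, p1, p7) → 19.4616
  f8: (p8, p6, p1) → 16.0325
  f9: (p8, p5, p7) → 5.7770
  f10: (p8, p6, p5) → 35.2389
Σ area = 613.363

Check V−E+F: 7 − 15 + 10 = 2.
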